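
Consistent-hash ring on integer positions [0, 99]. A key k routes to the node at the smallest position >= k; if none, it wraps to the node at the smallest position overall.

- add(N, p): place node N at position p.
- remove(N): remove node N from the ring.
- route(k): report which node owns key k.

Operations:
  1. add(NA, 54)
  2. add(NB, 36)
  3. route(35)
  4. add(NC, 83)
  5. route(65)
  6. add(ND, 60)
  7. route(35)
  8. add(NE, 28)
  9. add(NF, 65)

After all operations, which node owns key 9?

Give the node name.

Op 1: add NA@54 -> ring=[54:NA]
Op 2: add NB@36 -> ring=[36:NB,54:NA]
Op 3: route key 35: smallest pos >= 35 is 36 -> NB
Op 4: add NC@83 -> ring=[36:NB,54:NA,83:NC]
Op 5: route key 65: smallest pos >= 65 is 83 -> NC
Op 6: add ND@60 -> ring=[36:NB,54:NA,60:ND,83:NC]
Op 7: route key 35: smallest pos >= 35 is 36 -> NB
Op 8: add NE@28 -> ring=[28:NE,36:NB,54:NA,60:ND,83:NC]
Op 9: add NF@65 -> ring=[28:NE,36:NB,54:NA,60:ND,65:NF,83:NC]
Final route key 9: smallest pos >= 9 is 28 -> NE

Answer: NE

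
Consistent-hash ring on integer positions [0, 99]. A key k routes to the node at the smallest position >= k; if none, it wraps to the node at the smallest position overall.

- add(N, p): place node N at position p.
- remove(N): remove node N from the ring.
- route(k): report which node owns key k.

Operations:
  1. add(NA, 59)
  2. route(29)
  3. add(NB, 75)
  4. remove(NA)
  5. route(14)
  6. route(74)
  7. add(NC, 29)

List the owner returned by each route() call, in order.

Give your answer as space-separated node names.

Op 1: add NA@59 -> ring=[59:NA]
Op 2: route key 29: smallest pos >= 29 is 59 -> NA
Op 3: add NB@75 -> ring=[59:NA,75:NB]
Op 4: remove NA -> ring=[75:NB]
Op 5: route key 14: smallest pos >= 14 is 75 -> NB
Op 6: route key 74: smallest pos >= 74 is 75 -> NB
Op 7: add NC@29 -> ring=[29:NC,75:NB]

Answer: NA NB NB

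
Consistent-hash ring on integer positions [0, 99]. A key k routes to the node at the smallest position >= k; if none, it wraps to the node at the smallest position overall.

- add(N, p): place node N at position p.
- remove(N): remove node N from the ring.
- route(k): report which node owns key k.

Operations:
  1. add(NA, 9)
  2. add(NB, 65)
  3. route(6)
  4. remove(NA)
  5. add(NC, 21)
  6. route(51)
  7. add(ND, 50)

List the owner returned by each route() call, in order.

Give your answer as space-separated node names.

Op 1: add NA@9 -> ring=[9:NA]
Op 2: add NB@65 -> ring=[9:NA,65:NB]
Op 3: route key 6: smallest pos >= 6 is 9 -> NA
Op 4: remove NA -> ring=[65:NB]
Op 5: add NC@21 -> ring=[21:NC,65:NB]
Op 6: route key 51: smallest pos >= 51 is 65 -> NB
Op 7: add ND@50 -> ring=[21:NC,50:ND,65:NB]

Answer: NA NB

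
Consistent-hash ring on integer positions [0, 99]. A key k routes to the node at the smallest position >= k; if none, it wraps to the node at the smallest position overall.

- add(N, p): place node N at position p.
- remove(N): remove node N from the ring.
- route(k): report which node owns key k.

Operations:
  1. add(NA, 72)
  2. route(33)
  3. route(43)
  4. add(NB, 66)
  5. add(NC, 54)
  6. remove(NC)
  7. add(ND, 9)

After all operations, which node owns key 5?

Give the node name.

Op 1: add NA@72 -> ring=[72:NA]
Op 2: route key 33: smallest pos >= 33 is 72 -> NA
Op 3: route key 43: smallest pos >= 43 is 72 -> NA
Op 4: add NB@66 -> ring=[66:NB,72:NA]
Op 5: add NC@54 -> ring=[54:NC,66:NB,72:NA]
Op 6: remove NC -> ring=[66:NB,72:NA]
Op 7: add ND@9 -> ring=[9:ND,66:NB,72:NA]
Final route key 5: smallest pos >= 5 is 9 -> ND

Answer: ND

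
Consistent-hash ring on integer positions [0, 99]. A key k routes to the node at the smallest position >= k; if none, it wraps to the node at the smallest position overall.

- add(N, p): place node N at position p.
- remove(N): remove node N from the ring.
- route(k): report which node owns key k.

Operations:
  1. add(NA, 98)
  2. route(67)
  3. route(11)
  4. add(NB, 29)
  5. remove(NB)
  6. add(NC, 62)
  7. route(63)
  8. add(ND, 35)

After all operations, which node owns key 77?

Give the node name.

Op 1: add NA@98 -> ring=[98:NA]
Op 2: route key 67: smallest pos >= 67 is 98 -> NA
Op 3: route key 11: smallest pos >= 11 is 98 -> NA
Op 4: add NB@29 -> ring=[29:NB,98:NA]
Op 5: remove NB -> ring=[98:NA]
Op 6: add NC@62 -> ring=[62:NC,98:NA]
Op 7: route key 63: smallest pos >= 63 is 98 -> NA
Op 8: add ND@35 -> ring=[35:ND,62:NC,98:NA]
Final route key 77: smallest pos >= 77 is 98 -> NA

Answer: NA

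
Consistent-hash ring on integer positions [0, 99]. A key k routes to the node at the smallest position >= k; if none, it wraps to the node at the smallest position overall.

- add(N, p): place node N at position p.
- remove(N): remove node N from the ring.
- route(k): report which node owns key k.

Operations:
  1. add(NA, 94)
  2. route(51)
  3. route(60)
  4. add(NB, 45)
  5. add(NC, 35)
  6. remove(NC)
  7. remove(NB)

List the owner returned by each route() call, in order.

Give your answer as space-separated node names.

Op 1: add NA@94 -> ring=[94:NA]
Op 2: route key 51: smallest pos >= 51 is 94 -> NA
Op 3: route key 60: smallest pos >= 60 is 94 -> NA
Op 4: add NB@45 -> ring=[45:NB,94:NA]
Op 5: add NC@35 -> ring=[35:NC,45:NB,94:NA]
Op 6: remove NC -> ring=[45:NB,94:NA]
Op 7: remove NB -> ring=[94:NA]

Answer: NA NA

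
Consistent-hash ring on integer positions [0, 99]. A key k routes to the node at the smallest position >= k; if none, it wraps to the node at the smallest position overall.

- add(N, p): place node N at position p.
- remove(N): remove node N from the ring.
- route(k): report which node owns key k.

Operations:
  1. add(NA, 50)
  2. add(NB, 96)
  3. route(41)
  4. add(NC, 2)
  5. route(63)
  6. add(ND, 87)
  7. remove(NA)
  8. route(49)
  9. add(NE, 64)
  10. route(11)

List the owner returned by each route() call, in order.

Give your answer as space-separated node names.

Op 1: add NA@50 -> ring=[50:NA]
Op 2: add NB@96 -> ring=[50:NA,96:NB]
Op 3: route key 41: smallest pos >= 41 is 50 -> NA
Op 4: add NC@2 -> ring=[2:NC,50:NA,96:NB]
Op 5: route key 63: smallest pos >= 63 is 96 -> NB
Op 6: add ND@87 -> ring=[2:NC,50:NA,87:ND,96:NB]
Op 7: remove NA -> ring=[2:NC,87:ND,96:NB]
Op 8: route key 49: smallest pos >= 49 is 87 -> ND
Op 9: add NE@64 -> ring=[2:NC,64:NE,87:ND,96:NB]
Op 10: route key 11: smallest pos >= 11 is 64 -> NE

Answer: NA NB ND NE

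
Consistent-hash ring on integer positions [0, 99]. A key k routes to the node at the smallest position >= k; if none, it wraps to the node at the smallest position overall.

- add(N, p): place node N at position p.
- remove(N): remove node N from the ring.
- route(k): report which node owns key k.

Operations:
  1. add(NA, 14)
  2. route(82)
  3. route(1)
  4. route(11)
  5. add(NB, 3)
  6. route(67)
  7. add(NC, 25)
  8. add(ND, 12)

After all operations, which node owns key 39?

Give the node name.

Answer: NB

Derivation:
Op 1: add NA@14 -> ring=[14:NA]
Op 2: route key 82: none >= 82, wrap to smallest pos 14 -> NA
Op 3: route key 1: smallest pos >= 1 is 14 -> NA
Op 4: route key 11: smallest pos >= 11 is 14 -> NA
Op 5: add NB@3 -> ring=[3:NB,14:NA]
Op 6: route key 67: none >= 67, wrap to smallest pos 3 -> NB
Op 7: add NC@25 -> ring=[3:NB,14:NA,25:NC]
Op 8: add ND@12 -> ring=[3:NB,12:ND,14:NA,25:NC]
Final route key 39: none >= 39, wrap to smallest pos 3 -> NB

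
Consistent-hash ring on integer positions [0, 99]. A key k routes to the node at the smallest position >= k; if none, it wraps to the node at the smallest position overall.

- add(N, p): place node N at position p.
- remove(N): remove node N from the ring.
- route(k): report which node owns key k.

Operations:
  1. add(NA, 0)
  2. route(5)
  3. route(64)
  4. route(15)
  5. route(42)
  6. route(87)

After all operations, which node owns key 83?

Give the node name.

Op 1: add NA@0 -> ring=[0:NA]
Op 2: route key 5: none >= 5, wrap to smallest pos 0 -> NA
Op 3: route key 64: none >= 64, wrap to smallest pos 0 -> NA
Op 4: route key 15: none >= 15, wrap to smallest pos 0 -> NA
Op 5: route key 42: none >= 42, wrap to smallest pos 0 -> NA
Op 6: route key 87: none >= 87, wrap to smallest pos 0 -> NA
Final route key 83: none >= 83, wrap to smallest pos 0 -> NA

Answer: NA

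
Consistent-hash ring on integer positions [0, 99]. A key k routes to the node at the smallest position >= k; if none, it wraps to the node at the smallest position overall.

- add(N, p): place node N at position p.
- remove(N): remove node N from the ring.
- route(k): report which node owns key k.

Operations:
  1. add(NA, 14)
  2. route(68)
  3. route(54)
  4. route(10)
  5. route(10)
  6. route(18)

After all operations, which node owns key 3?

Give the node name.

Answer: NA

Derivation:
Op 1: add NA@14 -> ring=[14:NA]
Op 2: route key 68: none >= 68, wrap to smallest pos 14 -> NA
Op 3: route key 54: none >= 54, wrap to smallest pos 14 -> NA
Op 4: route key 10: smallest pos >= 10 is 14 -> NA
Op 5: route key 10: smallest pos >= 10 is 14 -> NA
Op 6: route key 18: none >= 18, wrap to smallest pos 14 -> NA
Final route key 3: smallest pos >= 3 is 14 -> NA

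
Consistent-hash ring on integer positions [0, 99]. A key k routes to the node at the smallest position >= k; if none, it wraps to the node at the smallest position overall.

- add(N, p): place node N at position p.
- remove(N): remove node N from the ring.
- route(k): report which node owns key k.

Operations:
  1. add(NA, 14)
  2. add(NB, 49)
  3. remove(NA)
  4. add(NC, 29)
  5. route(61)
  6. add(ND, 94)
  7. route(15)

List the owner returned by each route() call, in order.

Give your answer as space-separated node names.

Op 1: add NA@14 -> ring=[14:NA]
Op 2: add NB@49 -> ring=[14:NA,49:NB]
Op 3: remove NA -> ring=[49:NB]
Op 4: add NC@29 -> ring=[29:NC,49:NB]
Op 5: route key 61: none >= 61, wrap to smallest pos 29 -> NC
Op 6: add ND@94 -> ring=[29:NC,49:NB,94:ND]
Op 7: route key 15: smallest pos >= 15 is 29 -> NC

Answer: NC NC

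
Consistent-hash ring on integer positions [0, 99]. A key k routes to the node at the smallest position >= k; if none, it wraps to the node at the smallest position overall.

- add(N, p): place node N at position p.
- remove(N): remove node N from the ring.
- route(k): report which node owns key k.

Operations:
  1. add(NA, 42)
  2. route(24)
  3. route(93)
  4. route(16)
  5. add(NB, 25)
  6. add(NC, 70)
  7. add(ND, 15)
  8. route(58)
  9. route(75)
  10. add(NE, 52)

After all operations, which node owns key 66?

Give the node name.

Op 1: add NA@42 -> ring=[42:NA]
Op 2: route key 24: smallest pos >= 24 is 42 -> NA
Op 3: route key 93: none >= 93, wrap to smallest pos 42 -> NA
Op 4: route key 16: smallest pos >= 16 is 42 -> NA
Op 5: add NB@25 -> ring=[25:NB,42:NA]
Op 6: add NC@70 -> ring=[25:NB,42:NA,70:NC]
Op 7: add ND@15 -> ring=[15:ND,25:NB,42:NA,70:NC]
Op 8: route key 58: smallest pos >= 58 is 70 -> NC
Op 9: route key 75: none >= 75, wrap to smallest pos 15 -> ND
Op 10: add NE@52 -> ring=[15:ND,25:NB,42:NA,52:NE,70:NC]
Final route key 66: smallest pos >= 66 is 70 -> NC

Answer: NC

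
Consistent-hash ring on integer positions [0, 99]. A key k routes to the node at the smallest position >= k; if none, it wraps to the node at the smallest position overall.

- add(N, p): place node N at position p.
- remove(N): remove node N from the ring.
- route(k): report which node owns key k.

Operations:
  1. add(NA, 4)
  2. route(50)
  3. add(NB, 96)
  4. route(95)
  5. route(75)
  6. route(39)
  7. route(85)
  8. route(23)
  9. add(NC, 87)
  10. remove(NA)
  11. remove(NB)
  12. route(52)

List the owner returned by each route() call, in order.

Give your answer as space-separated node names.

Answer: NA NB NB NB NB NB NC

Derivation:
Op 1: add NA@4 -> ring=[4:NA]
Op 2: route key 50: none >= 50, wrap to smallest pos 4 -> NA
Op 3: add NB@96 -> ring=[4:NA,96:NB]
Op 4: route key 95: smallest pos >= 95 is 96 -> NB
Op 5: route key 75: smallest pos >= 75 is 96 -> NB
Op 6: route key 39: smallest pos >= 39 is 96 -> NB
Op 7: route key 85: smallest pos >= 85 is 96 -> NB
Op 8: route key 23: smallest pos >= 23 is 96 -> NB
Op 9: add NC@87 -> ring=[4:NA,87:NC,96:NB]
Op 10: remove NA -> ring=[87:NC,96:NB]
Op 11: remove NB -> ring=[87:NC]
Op 12: route key 52: smallest pos >= 52 is 87 -> NC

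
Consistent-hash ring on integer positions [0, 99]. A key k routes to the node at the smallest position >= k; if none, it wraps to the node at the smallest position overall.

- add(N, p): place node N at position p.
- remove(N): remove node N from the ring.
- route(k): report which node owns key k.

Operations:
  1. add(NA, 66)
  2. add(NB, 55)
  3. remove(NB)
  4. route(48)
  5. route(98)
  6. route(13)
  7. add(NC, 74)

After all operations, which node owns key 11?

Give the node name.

Answer: NA

Derivation:
Op 1: add NA@66 -> ring=[66:NA]
Op 2: add NB@55 -> ring=[55:NB,66:NA]
Op 3: remove NB -> ring=[66:NA]
Op 4: route key 48: smallest pos >= 48 is 66 -> NA
Op 5: route key 98: none >= 98, wrap to smallest pos 66 -> NA
Op 6: route key 13: smallest pos >= 13 is 66 -> NA
Op 7: add NC@74 -> ring=[66:NA,74:NC]
Final route key 11: smallest pos >= 11 is 66 -> NA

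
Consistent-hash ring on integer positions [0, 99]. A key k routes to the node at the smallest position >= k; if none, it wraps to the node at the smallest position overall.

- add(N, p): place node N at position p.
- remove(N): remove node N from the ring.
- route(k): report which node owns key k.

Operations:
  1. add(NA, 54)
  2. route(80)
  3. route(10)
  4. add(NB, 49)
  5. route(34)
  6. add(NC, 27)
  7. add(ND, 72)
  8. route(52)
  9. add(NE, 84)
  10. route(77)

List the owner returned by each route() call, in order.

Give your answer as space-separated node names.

Op 1: add NA@54 -> ring=[54:NA]
Op 2: route key 80: none >= 80, wrap to smallest pos 54 -> NA
Op 3: route key 10: smallest pos >= 10 is 54 -> NA
Op 4: add NB@49 -> ring=[49:NB,54:NA]
Op 5: route key 34: smallest pos >= 34 is 49 -> NB
Op 6: add NC@27 -> ring=[27:NC,49:NB,54:NA]
Op 7: add ND@72 -> ring=[27:NC,49:NB,54:NA,72:ND]
Op 8: route key 52: smallest pos >= 52 is 54 -> NA
Op 9: add NE@84 -> ring=[27:NC,49:NB,54:NA,72:ND,84:NE]
Op 10: route key 77: smallest pos >= 77 is 84 -> NE

Answer: NA NA NB NA NE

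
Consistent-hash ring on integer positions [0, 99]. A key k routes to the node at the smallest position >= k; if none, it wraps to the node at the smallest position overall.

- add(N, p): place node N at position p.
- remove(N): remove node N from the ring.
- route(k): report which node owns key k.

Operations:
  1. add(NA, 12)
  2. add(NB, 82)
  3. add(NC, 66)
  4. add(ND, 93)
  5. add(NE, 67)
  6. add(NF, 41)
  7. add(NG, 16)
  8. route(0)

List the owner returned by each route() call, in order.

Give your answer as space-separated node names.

Answer: NA

Derivation:
Op 1: add NA@12 -> ring=[12:NA]
Op 2: add NB@82 -> ring=[12:NA,82:NB]
Op 3: add NC@66 -> ring=[12:NA,66:NC,82:NB]
Op 4: add ND@93 -> ring=[12:NA,66:NC,82:NB,93:ND]
Op 5: add NE@67 -> ring=[12:NA,66:NC,67:NE,82:NB,93:ND]
Op 6: add NF@41 -> ring=[12:NA,41:NF,66:NC,67:NE,82:NB,93:ND]
Op 7: add NG@16 -> ring=[12:NA,16:NG,41:NF,66:NC,67:NE,82:NB,93:ND]
Op 8: route key 0: smallest pos >= 0 is 12 -> NA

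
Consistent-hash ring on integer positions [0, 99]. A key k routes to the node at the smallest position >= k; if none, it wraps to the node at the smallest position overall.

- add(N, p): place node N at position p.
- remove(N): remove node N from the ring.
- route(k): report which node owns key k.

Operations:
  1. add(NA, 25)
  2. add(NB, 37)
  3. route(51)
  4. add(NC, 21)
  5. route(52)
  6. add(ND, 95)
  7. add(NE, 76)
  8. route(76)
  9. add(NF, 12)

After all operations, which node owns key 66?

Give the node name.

Answer: NE

Derivation:
Op 1: add NA@25 -> ring=[25:NA]
Op 2: add NB@37 -> ring=[25:NA,37:NB]
Op 3: route key 51: none >= 51, wrap to smallest pos 25 -> NA
Op 4: add NC@21 -> ring=[21:NC,25:NA,37:NB]
Op 5: route key 52: none >= 52, wrap to smallest pos 21 -> NC
Op 6: add ND@95 -> ring=[21:NC,25:NA,37:NB,95:ND]
Op 7: add NE@76 -> ring=[21:NC,25:NA,37:NB,76:NE,95:ND]
Op 8: route key 76: smallest pos >= 76 is 76 -> NE
Op 9: add NF@12 -> ring=[12:NF,21:NC,25:NA,37:NB,76:NE,95:ND]
Final route key 66: smallest pos >= 66 is 76 -> NE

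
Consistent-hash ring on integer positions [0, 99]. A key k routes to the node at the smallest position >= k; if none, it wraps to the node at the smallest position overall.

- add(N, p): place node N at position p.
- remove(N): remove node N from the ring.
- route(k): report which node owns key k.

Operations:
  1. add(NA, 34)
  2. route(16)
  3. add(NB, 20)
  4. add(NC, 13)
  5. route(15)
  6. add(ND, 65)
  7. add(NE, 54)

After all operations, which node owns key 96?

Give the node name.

Op 1: add NA@34 -> ring=[34:NA]
Op 2: route key 16: smallest pos >= 16 is 34 -> NA
Op 3: add NB@20 -> ring=[20:NB,34:NA]
Op 4: add NC@13 -> ring=[13:NC,20:NB,34:NA]
Op 5: route key 15: smallest pos >= 15 is 20 -> NB
Op 6: add ND@65 -> ring=[13:NC,20:NB,34:NA,65:ND]
Op 7: add NE@54 -> ring=[13:NC,20:NB,34:NA,54:NE,65:ND]
Final route key 96: none >= 96, wrap to smallest pos 13 -> NC

Answer: NC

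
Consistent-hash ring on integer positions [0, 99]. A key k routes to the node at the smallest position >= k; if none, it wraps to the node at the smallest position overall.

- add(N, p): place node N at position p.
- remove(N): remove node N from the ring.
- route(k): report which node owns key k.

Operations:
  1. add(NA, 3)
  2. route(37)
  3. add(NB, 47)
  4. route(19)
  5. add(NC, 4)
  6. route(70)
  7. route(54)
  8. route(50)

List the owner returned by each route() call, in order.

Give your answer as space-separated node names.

Op 1: add NA@3 -> ring=[3:NA]
Op 2: route key 37: none >= 37, wrap to smallest pos 3 -> NA
Op 3: add NB@47 -> ring=[3:NA,47:NB]
Op 4: route key 19: smallest pos >= 19 is 47 -> NB
Op 5: add NC@4 -> ring=[3:NA,4:NC,47:NB]
Op 6: route key 70: none >= 70, wrap to smallest pos 3 -> NA
Op 7: route key 54: none >= 54, wrap to smallest pos 3 -> NA
Op 8: route key 50: none >= 50, wrap to smallest pos 3 -> NA

Answer: NA NB NA NA NA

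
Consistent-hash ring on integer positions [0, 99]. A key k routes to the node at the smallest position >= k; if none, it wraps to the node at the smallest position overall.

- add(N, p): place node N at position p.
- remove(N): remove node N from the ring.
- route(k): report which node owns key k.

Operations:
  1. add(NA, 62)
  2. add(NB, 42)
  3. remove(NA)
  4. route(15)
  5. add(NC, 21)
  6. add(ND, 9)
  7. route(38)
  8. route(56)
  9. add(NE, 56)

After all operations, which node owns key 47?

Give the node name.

Op 1: add NA@62 -> ring=[62:NA]
Op 2: add NB@42 -> ring=[42:NB,62:NA]
Op 3: remove NA -> ring=[42:NB]
Op 4: route key 15: smallest pos >= 15 is 42 -> NB
Op 5: add NC@21 -> ring=[21:NC,42:NB]
Op 6: add ND@9 -> ring=[9:ND,21:NC,42:NB]
Op 7: route key 38: smallest pos >= 38 is 42 -> NB
Op 8: route key 56: none >= 56, wrap to smallest pos 9 -> ND
Op 9: add NE@56 -> ring=[9:ND,21:NC,42:NB,56:NE]
Final route key 47: smallest pos >= 47 is 56 -> NE

Answer: NE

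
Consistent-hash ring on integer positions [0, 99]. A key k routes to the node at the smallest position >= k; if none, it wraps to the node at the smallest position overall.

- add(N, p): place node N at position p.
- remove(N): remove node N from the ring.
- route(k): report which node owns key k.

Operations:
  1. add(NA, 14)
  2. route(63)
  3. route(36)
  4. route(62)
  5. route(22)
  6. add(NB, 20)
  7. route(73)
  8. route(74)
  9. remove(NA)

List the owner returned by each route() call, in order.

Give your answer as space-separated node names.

Op 1: add NA@14 -> ring=[14:NA]
Op 2: route key 63: none >= 63, wrap to smallest pos 14 -> NA
Op 3: route key 36: none >= 36, wrap to smallest pos 14 -> NA
Op 4: route key 62: none >= 62, wrap to smallest pos 14 -> NA
Op 5: route key 22: none >= 22, wrap to smallest pos 14 -> NA
Op 6: add NB@20 -> ring=[14:NA,20:NB]
Op 7: route key 73: none >= 73, wrap to smallest pos 14 -> NA
Op 8: route key 74: none >= 74, wrap to smallest pos 14 -> NA
Op 9: remove NA -> ring=[20:NB]

Answer: NA NA NA NA NA NA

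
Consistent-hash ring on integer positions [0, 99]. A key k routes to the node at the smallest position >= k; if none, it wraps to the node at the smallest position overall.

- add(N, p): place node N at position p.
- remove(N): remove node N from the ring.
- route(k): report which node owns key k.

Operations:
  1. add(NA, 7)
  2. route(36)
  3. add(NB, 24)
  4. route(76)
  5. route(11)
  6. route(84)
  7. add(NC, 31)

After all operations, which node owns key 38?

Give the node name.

Op 1: add NA@7 -> ring=[7:NA]
Op 2: route key 36: none >= 36, wrap to smallest pos 7 -> NA
Op 3: add NB@24 -> ring=[7:NA,24:NB]
Op 4: route key 76: none >= 76, wrap to smallest pos 7 -> NA
Op 5: route key 11: smallest pos >= 11 is 24 -> NB
Op 6: route key 84: none >= 84, wrap to smallest pos 7 -> NA
Op 7: add NC@31 -> ring=[7:NA,24:NB,31:NC]
Final route key 38: none >= 38, wrap to smallest pos 7 -> NA

Answer: NA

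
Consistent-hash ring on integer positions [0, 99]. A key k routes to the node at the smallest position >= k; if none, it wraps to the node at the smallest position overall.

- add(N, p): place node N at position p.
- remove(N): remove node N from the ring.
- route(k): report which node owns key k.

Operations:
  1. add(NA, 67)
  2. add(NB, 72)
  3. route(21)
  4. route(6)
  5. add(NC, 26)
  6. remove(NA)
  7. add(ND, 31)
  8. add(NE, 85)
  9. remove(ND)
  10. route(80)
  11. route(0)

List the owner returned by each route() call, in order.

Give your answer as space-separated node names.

Answer: NA NA NE NC

Derivation:
Op 1: add NA@67 -> ring=[67:NA]
Op 2: add NB@72 -> ring=[67:NA,72:NB]
Op 3: route key 21: smallest pos >= 21 is 67 -> NA
Op 4: route key 6: smallest pos >= 6 is 67 -> NA
Op 5: add NC@26 -> ring=[26:NC,67:NA,72:NB]
Op 6: remove NA -> ring=[26:NC,72:NB]
Op 7: add ND@31 -> ring=[26:NC,31:ND,72:NB]
Op 8: add NE@85 -> ring=[26:NC,31:ND,72:NB,85:NE]
Op 9: remove ND -> ring=[26:NC,72:NB,85:NE]
Op 10: route key 80: smallest pos >= 80 is 85 -> NE
Op 11: route key 0: smallest pos >= 0 is 26 -> NC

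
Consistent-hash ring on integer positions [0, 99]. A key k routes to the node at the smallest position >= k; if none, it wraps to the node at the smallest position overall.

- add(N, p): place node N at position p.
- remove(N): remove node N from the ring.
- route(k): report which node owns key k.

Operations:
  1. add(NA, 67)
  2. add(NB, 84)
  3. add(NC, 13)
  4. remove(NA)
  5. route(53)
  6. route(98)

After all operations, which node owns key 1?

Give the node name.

Answer: NC

Derivation:
Op 1: add NA@67 -> ring=[67:NA]
Op 2: add NB@84 -> ring=[67:NA,84:NB]
Op 3: add NC@13 -> ring=[13:NC,67:NA,84:NB]
Op 4: remove NA -> ring=[13:NC,84:NB]
Op 5: route key 53: smallest pos >= 53 is 84 -> NB
Op 6: route key 98: none >= 98, wrap to smallest pos 13 -> NC
Final route key 1: smallest pos >= 1 is 13 -> NC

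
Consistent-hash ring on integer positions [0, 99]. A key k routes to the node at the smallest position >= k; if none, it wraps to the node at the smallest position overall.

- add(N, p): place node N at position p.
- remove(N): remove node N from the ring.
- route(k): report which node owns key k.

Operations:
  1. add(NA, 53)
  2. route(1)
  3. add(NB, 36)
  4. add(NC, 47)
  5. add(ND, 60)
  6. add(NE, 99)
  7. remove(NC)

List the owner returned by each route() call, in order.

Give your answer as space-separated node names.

Answer: NA

Derivation:
Op 1: add NA@53 -> ring=[53:NA]
Op 2: route key 1: smallest pos >= 1 is 53 -> NA
Op 3: add NB@36 -> ring=[36:NB,53:NA]
Op 4: add NC@47 -> ring=[36:NB,47:NC,53:NA]
Op 5: add ND@60 -> ring=[36:NB,47:NC,53:NA,60:ND]
Op 6: add NE@99 -> ring=[36:NB,47:NC,53:NA,60:ND,99:NE]
Op 7: remove NC -> ring=[36:NB,53:NA,60:ND,99:NE]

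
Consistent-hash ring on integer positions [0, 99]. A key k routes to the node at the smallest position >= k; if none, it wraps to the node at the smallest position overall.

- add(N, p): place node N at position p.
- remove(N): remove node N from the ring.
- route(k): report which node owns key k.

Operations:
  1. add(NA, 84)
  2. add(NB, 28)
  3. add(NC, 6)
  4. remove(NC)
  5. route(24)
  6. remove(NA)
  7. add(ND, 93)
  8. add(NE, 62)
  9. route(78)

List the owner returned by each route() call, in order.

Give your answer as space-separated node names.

Op 1: add NA@84 -> ring=[84:NA]
Op 2: add NB@28 -> ring=[28:NB,84:NA]
Op 3: add NC@6 -> ring=[6:NC,28:NB,84:NA]
Op 4: remove NC -> ring=[28:NB,84:NA]
Op 5: route key 24: smallest pos >= 24 is 28 -> NB
Op 6: remove NA -> ring=[28:NB]
Op 7: add ND@93 -> ring=[28:NB,93:ND]
Op 8: add NE@62 -> ring=[28:NB,62:NE,93:ND]
Op 9: route key 78: smallest pos >= 78 is 93 -> ND

Answer: NB ND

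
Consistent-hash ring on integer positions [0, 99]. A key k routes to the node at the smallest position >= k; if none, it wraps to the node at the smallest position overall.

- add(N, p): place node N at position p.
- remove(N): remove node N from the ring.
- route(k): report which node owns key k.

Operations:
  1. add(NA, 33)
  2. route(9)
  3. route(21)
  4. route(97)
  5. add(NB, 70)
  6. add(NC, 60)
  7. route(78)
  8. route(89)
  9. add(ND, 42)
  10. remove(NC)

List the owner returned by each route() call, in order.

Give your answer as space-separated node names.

Op 1: add NA@33 -> ring=[33:NA]
Op 2: route key 9: smallest pos >= 9 is 33 -> NA
Op 3: route key 21: smallest pos >= 21 is 33 -> NA
Op 4: route key 97: none >= 97, wrap to smallest pos 33 -> NA
Op 5: add NB@70 -> ring=[33:NA,70:NB]
Op 6: add NC@60 -> ring=[33:NA,60:NC,70:NB]
Op 7: route key 78: none >= 78, wrap to smallest pos 33 -> NA
Op 8: route key 89: none >= 89, wrap to smallest pos 33 -> NA
Op 9: add ND@42 -> ring=[33:NA,42:ND,60:NC,70:NB]
Op 10: remove NC -> ring=[33:NA,42:ND,70:NB]

Answer: NA NA NA NA NA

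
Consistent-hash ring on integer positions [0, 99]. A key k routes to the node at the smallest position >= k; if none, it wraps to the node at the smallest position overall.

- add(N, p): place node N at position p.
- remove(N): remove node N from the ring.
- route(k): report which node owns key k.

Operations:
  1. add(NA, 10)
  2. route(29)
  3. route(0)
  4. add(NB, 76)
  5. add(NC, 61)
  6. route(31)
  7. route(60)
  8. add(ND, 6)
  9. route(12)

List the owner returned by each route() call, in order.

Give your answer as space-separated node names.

Answer: NA NA NC NC NC

Derivation:
Op 1: add NA@10 -> ring=[10:NA]
Op 2: route key 29: none >= 29, wrap to smallest pos 10 -> NA
Op 3: route key 0: smallest pos >= 0 is 10 -> NA
Op 4: add NB@76 -> ring=[10:NA,76:NB]
Op 5: add NC@61 -> ring=[10:NA,61:NC,76:NB]
Op 6: route key 31: smallest pos >= 31 is 61 -> NC
Op 7: route key 60: smallest pos >= 60 is 61 -> NC
Op 8: add ND@6 -> ring=[6:ND,10:NA,61:NC,76:NB]
Op 9: route key 12: smallest pos >= 12 is 61 -> NC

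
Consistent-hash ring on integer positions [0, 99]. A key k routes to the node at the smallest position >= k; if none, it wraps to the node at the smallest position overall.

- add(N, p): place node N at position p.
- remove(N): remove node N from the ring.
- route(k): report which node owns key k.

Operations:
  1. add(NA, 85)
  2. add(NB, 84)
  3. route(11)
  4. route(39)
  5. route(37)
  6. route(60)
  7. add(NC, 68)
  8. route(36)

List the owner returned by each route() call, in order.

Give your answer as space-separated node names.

Answer: NB NB NB NB NC

Derivation:
Op 1: add NA@85 -> ring=[85:NA]
Op 2: add NB@84 -> ring=[84:NB,85:NA]
Op 3: route key 11: smallest pos >= 11 is 84 -> NB
Op 4: route key 39: smallest pos >= 39 is 84 -> NB
Op 5: route key 37: smallest pos >= 37 is 84 -> NB
Op 6: route key 60: smallest pos >= 60 is 84 -> NB
Op 7: add NC@68 -> ring=[68:NC,84:NB,85:NA]
Op 8: route key 36: smallest pos >= 36 is 68 -> NC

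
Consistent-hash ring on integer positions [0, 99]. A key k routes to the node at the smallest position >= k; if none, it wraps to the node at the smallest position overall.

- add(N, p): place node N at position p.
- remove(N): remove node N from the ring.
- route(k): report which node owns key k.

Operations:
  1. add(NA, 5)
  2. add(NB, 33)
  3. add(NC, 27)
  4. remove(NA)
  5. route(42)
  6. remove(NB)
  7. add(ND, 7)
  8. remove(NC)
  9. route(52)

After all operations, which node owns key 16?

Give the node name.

Op 1: add NA@5 -> ring=[5:NA]
Op 2: add NB@33 -> ring=[5:NA,33:NB]
Op 3: add NC@27 -> ring=[5:NA,27:NC,33:NB]
Op 4: remove NA -> ring=[27:NC,33:NB]
Op 5: route key 42: none >= 42, wrap to smallest pos 27 -> NC
Op 6: remove NB -> ring=[27:NC]
Op 7: add ND@7 -> ring=[7:ND,27:NC]
Op 8: remove NC -> ring=[7:ND]
Op 9: route key 52: none >= 52, wrap to smallest pos 7 -> ND
Final route key 16: none >= 16, wrap to smallest pos 7 -> ND

Answer: ND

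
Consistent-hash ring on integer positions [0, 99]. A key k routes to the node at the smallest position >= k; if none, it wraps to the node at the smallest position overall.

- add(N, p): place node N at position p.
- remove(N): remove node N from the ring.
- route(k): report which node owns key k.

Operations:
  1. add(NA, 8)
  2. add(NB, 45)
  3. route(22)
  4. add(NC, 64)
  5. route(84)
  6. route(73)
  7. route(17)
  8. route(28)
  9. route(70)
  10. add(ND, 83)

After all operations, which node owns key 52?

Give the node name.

Op 1: add NA@8 -> ring=[8:NA]
Op 2: add NB@45 -> ring=[8:NA,45:NB]
Op 3: route key 22: smallest pos >= 22 is 45 -> NB
Op 4: add NC@64 -> ring=[8:NA,45:NB,64:NC]
Op 5: route key 84: none >= 84, wrap to smallest pos 8 -> NA
Op 6: route key 73: none >= 73, wrap to smallest pos 8 -> NA
Op 7: route key 17: smallest pos >= 17 is 45 -> NB
Op 8: route key 28: smallest pos >= 28 is 45 -> NB
Op 9: route key 70: none >= 70, wrap to smallest pos 8 -> NA
Op 10: add ND@83 -> ring=[8:NA,45:NB,64:NC,83:ND]
Final route key 52: smallest pos >= 52 is 64 -> NC

Answer: NC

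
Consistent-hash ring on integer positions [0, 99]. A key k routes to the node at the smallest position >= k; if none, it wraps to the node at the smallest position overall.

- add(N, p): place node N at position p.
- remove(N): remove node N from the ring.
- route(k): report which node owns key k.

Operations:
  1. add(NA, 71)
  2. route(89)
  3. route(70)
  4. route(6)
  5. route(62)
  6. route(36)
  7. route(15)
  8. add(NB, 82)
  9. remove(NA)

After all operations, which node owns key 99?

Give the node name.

Answer: NB

Derivation:
Op 1: add NA@71 -> ring=[71:NA]
Op 2: route key 89: none >= 89, wrap to smallest pos 71 -> NA
Op 3: route key 70: smallest pos >= 70 is 71 -> NA
Op 4: route key 6: smallest pos >= 6 is 71 -> NA
Op 5: route key 62: smallest pos >= 62 is 71 -> NA
Op 6: route key 36: smallest pos >= 36 is 71 -> NA
Op 7: route key 15: smallest pos >= 15 is 71 -> NA
Op 8: add NB@82 -> ring=[71:NA,82:NB]
Op 9: remove NA -> ring=[82:NB]
Final route key 99: none >= 99, wrap to smallest pos 82 -> NB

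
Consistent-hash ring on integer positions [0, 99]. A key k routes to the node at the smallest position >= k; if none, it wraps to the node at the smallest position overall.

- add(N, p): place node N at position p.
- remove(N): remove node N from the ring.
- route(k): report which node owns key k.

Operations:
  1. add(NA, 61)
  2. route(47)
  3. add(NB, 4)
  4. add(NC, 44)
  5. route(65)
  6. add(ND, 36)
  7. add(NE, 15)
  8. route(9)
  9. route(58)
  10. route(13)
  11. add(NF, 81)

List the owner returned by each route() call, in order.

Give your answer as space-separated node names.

Op 1: add NA@61 -> ring=[61:NA]
Op 2: route key 47: smallest pos >= 47 is 61 -> NA
Op 3: add NB@4 -> ring=[4:NB,61:NA]
Op 4: add NC@44 -> ring=[4:NB,44:NC,61:NA]
Op 5: route key 65: none >= 65, wrap to smallest pos 4 -> NB
Op 6: add ND@36 -> ring=[4:NB,36:ND,44:NC,61:NA]
Op 7: add NE@15 -> ring=[4:NB,15:NE,36:ND,44:NC,61:NA]
Op 8: route key 9: smallest pos >= 9 is 15 -> NE
Op 9: route key 58: smallest pos >= 58 is 61 -> NA
Op 10: route key 13: smallest pos >= 13 is 15 -> NE
Op 11: add NF@81 -> ring=[4:NB,15:NE,36:ND,44:NC,61:NA,81:NF]

Answer: NA NB NE NA NE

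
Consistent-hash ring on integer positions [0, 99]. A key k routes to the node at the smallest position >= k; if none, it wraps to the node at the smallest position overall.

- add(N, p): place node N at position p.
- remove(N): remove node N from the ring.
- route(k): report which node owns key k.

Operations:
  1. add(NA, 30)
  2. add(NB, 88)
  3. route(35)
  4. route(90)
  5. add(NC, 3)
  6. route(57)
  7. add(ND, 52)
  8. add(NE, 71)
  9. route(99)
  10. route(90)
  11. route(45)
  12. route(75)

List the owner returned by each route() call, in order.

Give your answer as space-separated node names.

Op 1: add NA@30 -> ring=[30:NA]
Op 2: add NB@88 -> ring=[30:NA,88:NB]
Op 3: route key 35: smallest pos >= 35 is 88 -> NB
Op 4: route key 90: none >= 90, wrap to smallest pos 30 -> NA
Op 5: add NC@3 -> ring=[3:NC,30:NA,88:NB]
Op 6: route key 57: smallest pos >= 57 is 88 -> NB
Op 7: add ND@52 -> ring=[3:NC,30:NA,52:ND,88:NB]
Op 8: add NE@71 -> ring=[3:NC,30:NA,52:ND,71:NE,88:NB]
Op 9: route key 99: none >= 99, wrap to smallest pos 3 -> NC
Op 10: route key 90: none >= 90, wrap to smallest pos 3 -> NC
Op 11: route key 45: smallest pos >= 45 is 52 -> ND
Op 12: route key 75: smallest pos >= 75 is 88 -> NB

Answer: NB NA NB NC NC ND NB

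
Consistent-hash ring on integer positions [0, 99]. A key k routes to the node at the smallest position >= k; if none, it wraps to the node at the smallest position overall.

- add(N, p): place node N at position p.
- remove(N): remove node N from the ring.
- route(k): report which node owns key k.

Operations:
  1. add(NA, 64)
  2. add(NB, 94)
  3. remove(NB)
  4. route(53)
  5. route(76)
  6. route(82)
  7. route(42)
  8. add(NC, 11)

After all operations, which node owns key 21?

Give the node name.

Answer: NA

Derivation:
Op 1: add NA@64 -> ring=[64:NA]
Op 2: add NB@94 -> ring=[64:NA,94:NB]
Op 3: remove NB -> ring=[64:NA]
Op 4: route key 53: smallest pos >= 53 is 64 -> NA
Op 5: route key 76: none >= 76, wrap to smallest pos 64 -> NA
Op 6: route key 82: none >= 82, wrap to smallest pos 64 -> NA
Op 7: route key 42: smallest pos >= 42 is 64 -> NA
Op 8: add NC@11 -> ring=[11:NC,64:NA]
Final route key 21: smallest pos >= 21 is 64 -> NA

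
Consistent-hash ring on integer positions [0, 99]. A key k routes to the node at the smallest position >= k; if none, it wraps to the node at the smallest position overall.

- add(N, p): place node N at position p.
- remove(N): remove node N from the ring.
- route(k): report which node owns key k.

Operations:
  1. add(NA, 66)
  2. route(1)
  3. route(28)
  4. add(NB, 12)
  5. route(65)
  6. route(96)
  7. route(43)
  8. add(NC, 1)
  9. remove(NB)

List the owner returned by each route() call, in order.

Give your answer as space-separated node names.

Answer: NA NA NA NB NA

Derivation:
Op 1: add NA@66 -> ring=[66:NA]
Op 2: route key 1: smallest pos >= 1 is 66 -> NA
Op 3: route key 28: smallest pos >= 28 is 66 -> NA
Op 4: add NB@12 -> ring=[12:NB,66:NA]
Op 5: route key 65: smallest pos >= 65 is 66 -> NA
Op 6: route key 96: none >= 96, wrap to smallest pos 12 -> NB
Op 7: route key 43: smallest pos >= 43 is 66 -> NA
Op 8: add NC@1 -> ring=[1:NC,12:NB,66:NA]
Op 9: remove NB -> ring=[1:NC,66:NA]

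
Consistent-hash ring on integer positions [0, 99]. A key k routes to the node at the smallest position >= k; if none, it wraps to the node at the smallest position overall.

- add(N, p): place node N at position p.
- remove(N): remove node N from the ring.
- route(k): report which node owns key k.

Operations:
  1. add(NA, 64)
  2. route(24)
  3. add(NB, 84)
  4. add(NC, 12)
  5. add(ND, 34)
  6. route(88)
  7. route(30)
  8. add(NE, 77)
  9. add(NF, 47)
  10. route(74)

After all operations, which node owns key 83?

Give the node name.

Op 1: add NA@64 -> ring=[64:NA]
Op 2: route key 24: smallest pos >= 24 is 64 -> NA
Op 3: add NB@84 -> ring=[64:NA,84:NB]
Op 4: add NC@12 -> ring=[12:NC,64:NA,84:NB]
Op 5: add ND@34 -> ring=[12:NC,34:ND,64:NA,84:NB]
Op 6: route key 88: none >= 88, wrap to smallest pos 12 -> NC
Op 7: route key 30: smallest pos >= 30 is 34 -> ND
Op 8: add NE@77 -> ring=[12:NC,34:ND,64:NA,77:NE,84:NB]
Op 9: add NF@47 -> ring=[12:NC,34:ND,47:NF,64:NA,77:NE,84:NB]
Op 10: route key 74: smallest pos >= 74 is 77 -> NE
Final route key 83: smallest pos >= 83 is 84 -> NB

Answer: NB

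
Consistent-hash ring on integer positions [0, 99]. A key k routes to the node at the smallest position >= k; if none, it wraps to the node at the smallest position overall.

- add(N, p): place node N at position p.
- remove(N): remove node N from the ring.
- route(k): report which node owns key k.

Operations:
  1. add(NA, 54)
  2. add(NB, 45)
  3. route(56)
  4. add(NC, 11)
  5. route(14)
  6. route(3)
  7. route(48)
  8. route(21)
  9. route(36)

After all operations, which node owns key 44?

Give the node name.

Answer: NB

Derivation:
Op 1: add NA@54 -> ring=[54:NA]
Op 2: add NB@45 -> ring=[45:NB,54:NA]
Op 3: route key 56: none >= 56, wrap to smallest pos 45 -> NB
Op 4: add NC@11 -> ring=[11:NC,45:NB,54:NA]
Op 5: route key 14: smallest pos >= 14 is 45 -> NB
Op 6: route key 3: smallest pos >= 3 is 11 -> NC
Op 7: route key 48: smallest pos >= 48 is 54 -> NA
Op 8: route key 21: smallest pos >= 21 is 45 -> NB
Op 9: route key 36: smallest pos >= 36 is 45 -> NB
Final route key 44: smallest pos >= 44 is 45 -> NB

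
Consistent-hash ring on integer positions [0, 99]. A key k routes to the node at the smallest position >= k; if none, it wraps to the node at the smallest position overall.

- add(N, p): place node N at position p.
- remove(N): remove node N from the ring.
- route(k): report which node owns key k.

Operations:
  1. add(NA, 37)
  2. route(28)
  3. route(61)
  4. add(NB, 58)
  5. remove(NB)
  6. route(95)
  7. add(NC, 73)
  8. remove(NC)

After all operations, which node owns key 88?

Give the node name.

Op 1: add NA@37 -> ring=[37:NA]
Op 2: route key 28: smallest pos >= 28 is 37 -> NA
Op 3: route key 61: none >= 61, wrap to smallest pos 37 -> NA
Op 4: add NB@58 -> ring=[37:NA,58:NB]
Op 5: remove NB -> ring=[37:NA]
Op 6: route key 95: none >= 95, wrap to smallest pos 37 -> NA
Op 7: add NC@73 -> ring=[37:NA,73:NC]
Op 8: remove NC -> ring=[37:NA]
Final route key 88: none >= 88, wrap to smallest pos 37 -> NA

Answer: NA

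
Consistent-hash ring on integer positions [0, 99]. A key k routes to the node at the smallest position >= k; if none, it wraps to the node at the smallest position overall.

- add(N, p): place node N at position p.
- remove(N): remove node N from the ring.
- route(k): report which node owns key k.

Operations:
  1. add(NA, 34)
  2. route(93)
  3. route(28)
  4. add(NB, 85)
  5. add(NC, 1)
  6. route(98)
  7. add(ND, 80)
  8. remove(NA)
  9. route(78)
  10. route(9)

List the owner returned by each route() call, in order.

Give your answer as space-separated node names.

Answer: NA NA NC ND ND

Derivation:
Op 1: add NA@34 -> ring=[34:NA]
Op 2: route key 93: none >= 93, wrap to smallest pos 34 -> NA
Op 3: route key 28: smallest pos >= 28 is 34 -> NA
Op 4: add NB@85 -> ring=[34:NA,85:NB]
Op 5: add NC@1 -> ring=[1:NC,34:NA,85:NB]
Op 6: route key 98: none >= 98, wrap to smallest pos 1 -> NC
Op 7: add ND@80 -> ring=[1:NC,34:NA,80:ND,85:NB]
Op 8: remove NA -> ring=[1:NC,80:ND,85:NB]
Op 9: route key 78: smallest pos >= 78 is 80 -> ND
Op 10: route key 9: smallest pos >= 9 is 80 -> ND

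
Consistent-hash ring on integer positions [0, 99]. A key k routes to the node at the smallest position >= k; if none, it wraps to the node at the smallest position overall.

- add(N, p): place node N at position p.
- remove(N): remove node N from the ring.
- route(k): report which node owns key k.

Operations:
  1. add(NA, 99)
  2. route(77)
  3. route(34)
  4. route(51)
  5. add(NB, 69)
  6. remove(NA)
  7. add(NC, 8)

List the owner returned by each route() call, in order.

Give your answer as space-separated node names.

Answer: NA NA NA

Derivation:
Op 1: add NA@99 -> ring=[99:NA]
Op 2: route key 77: smallest pos >= 77 is 99 -> NA
Op 3: route key 34: smallest pos >= 34 is 99 -> NA
Op 4: route key 51: smallest pos >= 51 is 99 -> NA
Op 5: add NB@69 -> ring=[69:NB,99:NA]
Op 6: remove NA -> ring=[69:NB]
Op 7: add NC@8 -> ring=[8:NC,69:NB]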